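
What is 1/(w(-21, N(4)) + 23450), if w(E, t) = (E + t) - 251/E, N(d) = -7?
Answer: 21/492113 ≈ 4.2673e-5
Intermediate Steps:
w(E, t) = E + t - 251/E
1/(w(-21, N(4)) + 23450) = 1/((-21 - 7 - 251/(-21)) + 23450) = 1/((-21 - 7 - 251*(-1/21)) + 23450) = 1/((-21 - 7 + 251/21) + 23450) = 1/(-337/21 + 23450) = 1/(492113/21) = 21/492113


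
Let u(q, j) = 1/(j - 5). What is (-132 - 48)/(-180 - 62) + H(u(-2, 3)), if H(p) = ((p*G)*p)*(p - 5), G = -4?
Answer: 1511/242 ≈ 6.2438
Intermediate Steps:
u(q, j) = 1/(-5 + j)
H(p) = -4*p²*(-5 + p) (H(p) = ((p*(-4))*p)*(p - 5) = ((-4*p)*p)*(-5 + p) = (-4*p²)*(-5 + p) = -4*p²*(-5 + p))
(-132 - 48)/(-180 - 62) + H(u(-2, 3)) = (-132 - 48)/(-180 - 62) + 4*(1/(-5 + 3))²*(5 - 1/(-5 + 3)) = -180/(-242) + 4*(1/(-2))²*(5 - 1/(-2)) = -180*(-1/242) + 4*(-½)²*(5 - 1*(-½)) = 90/121 + 4*(¼)*(5 + ½) = 90/121 + 4*(¼)*(11/2) = 90/121 + 11/2 = 1511/242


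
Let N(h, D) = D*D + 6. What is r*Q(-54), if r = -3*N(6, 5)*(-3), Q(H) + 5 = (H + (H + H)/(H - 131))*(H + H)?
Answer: 297506349/185 ≈ 1.6081e+6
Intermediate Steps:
N(h, D) = 6 + D² (N(h, D) = D² + 6 = 6 + D²)
Q(H) = -5 + 2*H*(H + 2*H/(-131 + H)) (Q(H) = -5 + (H + (H + H)/(H - 131))*(H + H) = -5 + (H + (2*H)/(-131 + H))*(2*H) = -5 + (H + 2*H/(-131 + H))*(2*H) = -5 + 2*H*(H + 2*H/(-131 + H)))
r = 279 (r = -3*(6 + 5²)*(-3) = -3*(6 + 25)*(-3) = -3*31*(-3) = -93*(-3) = 279)
r*Q(-54) = 279*((655 - 258*(-54)² - 5*(-54) + 2*(-54)³)/(-131 - 54)) = 279*((655 - 258*2916 + 270 + 2*(-157464))/(-185)) = 279*(-(655 - 752328 + 270 - 314928)/185) = 279*(-1/185*(-1066331)) = 279*(1066331/185) = 297506349/185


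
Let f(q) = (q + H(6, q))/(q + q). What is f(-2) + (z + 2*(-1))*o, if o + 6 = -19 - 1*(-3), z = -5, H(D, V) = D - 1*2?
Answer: 307/2 ≈ 153.50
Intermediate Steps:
H(D, V) = -2 + D (H(D, V) = D - 2 = -2 + D)
f(q) = (4 + q)/(2*q) (f(q) = (q + (-2 + 6))/(q + q) = (q + 4)/((2*q)) = (4 + q)*(1/(2*q)) = (4 + q)/(2*q))
o = -22 (o = -6 + (-19 - 1*(-3)) = -6 + (-19 + 3) = -6 - 16 = -22)
f(-2) + (z + 2*(-1))*o = (½)*(4 - 2)/(-2) + (-5 + 2*(-1))*(-22) = (½)*(-½)*2 + (-5 - 2)*(-22) = -½ - 7*(-22) = -½ + 154 = 307/2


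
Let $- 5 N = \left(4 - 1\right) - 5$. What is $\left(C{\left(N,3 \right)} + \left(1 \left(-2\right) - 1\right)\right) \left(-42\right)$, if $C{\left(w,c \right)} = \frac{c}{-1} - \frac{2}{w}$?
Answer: $462$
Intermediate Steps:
$N = \frac{2}{5}$ ($N = - \frac{\left(4 - 1\right) - 5}{5} = - \frac{3 - 5}{5} = \left(- \frac{1}{5}\right) \left(-2\right) = \frac{2}{5} \approx 0.4$)
$C{\left(w,c \right)} = - c - \frac{2}{w}$ ($C{\left(w,c \right)} = c \left(-1\right) - \frac{2}{w} = - c - \frac{2}{w}$)
$\left(C{\left(N,3 \right)} + \left(1 \left(-2\right) - 1\right)\right) \left(-42\right) = \left(\left(\left(-1\right) 3 - \frac{2}{\frac{2}{5}}\right) + \left(1 \left(-2\right) - 1\right)\right) \left(-42\right) = \left(\left(-3 - 5\right) - 3\right) \left(-42\right) = \left(-8 - 3\right) \left(-42\right) = \left(-11\right) \left(-42\right) = 462$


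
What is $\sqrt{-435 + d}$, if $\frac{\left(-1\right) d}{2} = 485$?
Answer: $i \sqrt{1405} \approx 37.483 i$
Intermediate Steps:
$d = -970$ ($d = \left(-2\right) 485 = -970$)
$\sqrt{-435 + d} = \sqrt{-435 - 970} = \sqrt{-1405} = i \sqrt{1405}$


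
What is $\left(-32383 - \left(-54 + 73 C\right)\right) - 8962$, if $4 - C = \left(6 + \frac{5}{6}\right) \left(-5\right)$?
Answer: $- \frac{264463}{6} \approx -44077.0$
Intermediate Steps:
$C = \frac{229}{6}$ ($C = 4 - \left(6 + \frac{5}{6}\right) \left(-5\right) = 4 - \frac{41}{6} \left(-5\right) = 4 - - \frac{205}{6} = 4 + \frac{205}{6} = \frac{229}{6} \approx 38.167$)
$\left(-32383 - \left(-54 + 73 C\right)\right) - 8962 = \left(-32383 + \left(54 - \frac{16717}{6}\right)\right) - 8962 = \left(-32383 - \frac{16393}{6}\right) - 8962 = - \frac{210691}{6} - 8962 = - \frac{264463}{6}$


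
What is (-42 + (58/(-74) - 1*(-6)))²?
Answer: 1852321/1369 ≈ 1353.0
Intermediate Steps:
(-42 + (58/(-74) - 1*(-6)))² = (-42 + (58*(-1/74) + 6))² = (-42 + (-29/37 + 6))² = (-42 + 193/37)² = (-1361/37)² = 1852321/1369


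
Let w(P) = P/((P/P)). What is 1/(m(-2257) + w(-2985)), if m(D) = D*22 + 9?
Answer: -1/52630 ≈ -1.9001e-5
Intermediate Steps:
m(D) = 9 + 22*D (m(D) = 22*D + 9 = 9 + 22*D)
w(P) = P (w(P) = P/1 = P*1 = P)
1/(m(-2257) + w(-2985)) = 1/((9 + 22*(-2257)) - 2985) = 1/((9 - 49654) - 2985) = 1/(-49645 - 2985) = 1/(-52630) = -1/52630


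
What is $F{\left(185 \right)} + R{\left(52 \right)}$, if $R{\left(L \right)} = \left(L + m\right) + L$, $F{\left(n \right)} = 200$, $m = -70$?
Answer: $234$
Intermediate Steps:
$R{\left(L \right)} = -70 + 2 L$ ($R{\left(L \right)} = \left(L - 70\right) + L = \left(-70 + L\right) + L = -70 + 2 L$)
$F{\left(185 \right)} + R{\left(52 \right)} = 200 + \left(-70 + 2 \cdot 52\right) = 200 + \left(-70 + 104\right) = 200 + 34 = 234$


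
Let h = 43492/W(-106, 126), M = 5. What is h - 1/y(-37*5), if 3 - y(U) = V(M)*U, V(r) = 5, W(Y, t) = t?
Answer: 20180225/58464 ≈ 345.17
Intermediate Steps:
y(U) = 3 - 5*U
h = 21746/63 (h = 43492/126 = 43492*(1/126) = 21746/63 ≈ 345.17)
h - 1/y(-37*5) = 21746/63 - 1/(3 - (-185)*5) = 21746/63 - 1/(3 - 5*(-185)) = 21746/63 - 1/(3 + 925) = 21746/63 - 1/928 = 20180225/58464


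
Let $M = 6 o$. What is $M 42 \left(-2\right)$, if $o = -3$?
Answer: $1512$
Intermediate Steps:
$M = -18$ ($M = 6 \left(-3\right) = -18$)
$M 42 \left(-2\right) = \left(-18\right) 42 \left(-2\right) = \left(-756\right) \left(-2\right) = 1512$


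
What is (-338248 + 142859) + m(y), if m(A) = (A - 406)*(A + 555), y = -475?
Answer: -265869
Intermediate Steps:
m(A) = (-406 + A)*(555 + A)
(-338248 + 142859) + m(y) = (-338248 + 142859) + (-225330 + (-475)² + 149*(-475)) = -195389 + (-225330 + 225625 - 70775) = -195389 - 70480 = -265869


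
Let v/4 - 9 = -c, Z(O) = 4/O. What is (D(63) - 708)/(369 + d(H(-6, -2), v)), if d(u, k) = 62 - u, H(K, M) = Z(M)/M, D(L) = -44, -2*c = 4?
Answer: -376/215 ≈ -1.7488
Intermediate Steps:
c = -2 (c = -½*4 = -2)
H(K, M) = 4/M² (H(K, M) = (4/M)/M = 4/M²)
v = 44 (v = 36 + 4*(-1*(-2)) = 36 + 4*2 = 36 + 8 = 44)
(D(63) - 708)/(369 + d(H(-6, -2), v)) = (-44 - 708)/(369 + (62 - 4/(-2)²)) = -752/(369 + (62 - 4/4)) = -752/(369 + (62 - 1*1)) = -752/(369 + (62 - 1)) = -752/(369 + 61) = -752/430 = -752*1/430 = -376/215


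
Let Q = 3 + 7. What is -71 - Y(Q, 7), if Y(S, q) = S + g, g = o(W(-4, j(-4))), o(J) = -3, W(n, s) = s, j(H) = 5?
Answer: -78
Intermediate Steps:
Q = 10
g = -3
Y(S, q) = -3 + S (Y(S, q) = S - 3 = -3 + S)
-71 - Y(Q, 7) = -71 - (-3 + 10) = -71 - 1*7 = -71 - 7 = -78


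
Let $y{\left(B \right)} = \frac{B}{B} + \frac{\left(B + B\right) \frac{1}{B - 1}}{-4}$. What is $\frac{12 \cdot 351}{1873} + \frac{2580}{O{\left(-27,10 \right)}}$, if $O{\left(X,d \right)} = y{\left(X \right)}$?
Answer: $\frac{270733188}{54317} \approx 4984.3$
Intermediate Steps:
$y{\left(B \right)} = 1 - \frac{B}{2 \left(-1 + B\right)}$ ($y{\left(B \right)} = 1 + \frac{2 B}{-1 + B} \left(- \frac{1}{4}\right) = 1 - \frac{B}{2 \left(-1 + B\right)}$)
$O{\left(X,d \right)} = \frac{-2 + X}{2 \left(-1 + X\right)}$
$\frac{12 \cdot 351}{1873} + \frac{2580}{O{\left(-27,10 \right)}} = \frac{12 \cdot 351}{1873} + \frac{2580}{\frac{1}{2} \frac{1}{-1 - 27} \left(-2 - 27\right)} = 4212 \cdot \frac{1}{1873} + \frac{2580}{\frac{1}{2} \frac{1}{-28} \left(-29\right)} = \frac{4212}{1873} + \frac{2580}{\frac{1}{2} \left(- \frac{1}{28}\right) \left(-29\right)} = \frac{4212}{1873} + \frac{2580}{\frac{29}{56}} = \frac{4212}{1873} + 2580 \cdot \frac{56}{29} = \frac{4212}{1873} + \frac{144480}{29} = \frac{270733188}{54317}$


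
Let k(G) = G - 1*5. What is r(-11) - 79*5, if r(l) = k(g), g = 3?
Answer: -397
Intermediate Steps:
k(G) = -5 + G (k(G) = G - 5 = -5 + G)
r(l) = -2 (r(l) = -5 + 3 = -2)
r(-11) - 79*5 = -2 - 79*5 = -2 - 395 = -397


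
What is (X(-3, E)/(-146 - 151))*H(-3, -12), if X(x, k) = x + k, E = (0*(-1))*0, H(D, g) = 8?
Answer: 8/99 ≈ 0.080808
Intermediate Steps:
E = 0 (E = 0*0 = 0)
X(x, k) = k + x
(X(-3, E)/(-146 - 151))*H(-3, -12) = ((0 - 3)/(-146 - 151))*8 = -3/(-297)*8 = -3*(-1/297)*8 = (1/99)*8 = 8/99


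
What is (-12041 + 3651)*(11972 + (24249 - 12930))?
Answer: -195411490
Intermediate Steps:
(-12041 + 3651)*(11972 + (24249 - 12930)) = -8390*(11972 + 11319) = -8390*23291 = -195411490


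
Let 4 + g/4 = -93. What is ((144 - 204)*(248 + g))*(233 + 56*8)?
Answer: 5720400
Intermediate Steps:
g = -388 (g = -16 + 4*(-93) = -16 - 372 = -388)
((144 - 204)*(248 + g))*(233 + 56*8) = ((144 - 204)*(248 - 388))*(233 + 56*8) = (-60*(-140))*(233 + 448) = 8400*681 = 5720400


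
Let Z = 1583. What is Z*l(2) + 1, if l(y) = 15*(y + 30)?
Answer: 759841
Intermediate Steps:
l(y) = 450 + 15*y (l(y) = 15*(30 + y) = 450 + 15*y)
Z*l(2) + 1 = 1583*(450 + 15*2) + 1 = 1583*(450 + 30) + 1 = 1583*480 + 1 = 759840 + 1 = 759841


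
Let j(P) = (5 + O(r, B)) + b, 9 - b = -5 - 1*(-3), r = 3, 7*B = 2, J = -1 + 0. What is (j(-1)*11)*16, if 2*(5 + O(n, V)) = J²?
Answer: 2024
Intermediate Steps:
J = -1
B = 2/7 (B = (⅐)*2 = 2/7 ≈ 0.28571)
b = 11 (b = 9 - (-5 - 1*(-3)) = 9 - (-5 + 3) = 9 - 1*(-2) = 9 + 2 = 11)
O(n, V) = -9/2 (O(n, V) = -5 + (½)*(-1)² = -5 + (½)*1 = -5 + ½ = -9/2)
j(P) = 23/2 (j(P) = (5 - 9/2) + 11 = ½ + 11 = 23/2)
(j(-1)*11)*16 = ((23/2)*11)*16 = (253/2)*16 = 2024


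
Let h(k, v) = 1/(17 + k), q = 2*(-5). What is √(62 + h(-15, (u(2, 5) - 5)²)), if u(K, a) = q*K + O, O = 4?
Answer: 5*√10/2 ≈ 7.9057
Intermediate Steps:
q = -10
u(K, a) = 4 - 10*K (u(K, a) = -10*K + 4 = 4 - 10*K)
√(62 + h(-15, (u(2, 5) - 5)²)) = √(62 + 1/(17 - 15)) = √(62 + 1/2) = √(62 + ½) = √(125/2) = 5*√10/2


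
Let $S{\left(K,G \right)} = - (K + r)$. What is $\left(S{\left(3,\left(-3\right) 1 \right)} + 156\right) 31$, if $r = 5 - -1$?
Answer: $4557$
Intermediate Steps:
$r = 6$ ($r = 5 + 1 = 6$)
$S{\left(K,G \right)} = -6 - K$ ($S{\left(K,G \right)} = - (K + 6) = - (6 + K) = -6 - K$)
$\left(S{\left(3,\left(-3\right) 1 \right)} + 156\right) 31 = \left(\left(-6 - 3\right) + 156\right) 31 = \left(-9 + 156\right) 31 = 147 \cdot 31 = 4557$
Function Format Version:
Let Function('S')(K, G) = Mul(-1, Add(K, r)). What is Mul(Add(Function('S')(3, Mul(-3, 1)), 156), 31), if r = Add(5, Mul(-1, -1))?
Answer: 4557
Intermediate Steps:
r = 6 (r = Add(5, 1) = 6)
Function('S')(K, G) = Add(-6, Mul(-1, K)) (Function('S')(K, G) = Mul(-1, Add(K, 6)) = Mul(-1, Add(6, K)) = Add(-6, Mul(-1, K)))
Mul(Add(Function('S')(3, Mul(-3, 1)), 156), 31) = Mul(Add(Add(-6, Mul(-1, 3)), 156), 31) = Mul(Add(Add(-6, -3), 156), 31) = Mul(Add(-9, 156), 31) = Mul(147, 31) = 4557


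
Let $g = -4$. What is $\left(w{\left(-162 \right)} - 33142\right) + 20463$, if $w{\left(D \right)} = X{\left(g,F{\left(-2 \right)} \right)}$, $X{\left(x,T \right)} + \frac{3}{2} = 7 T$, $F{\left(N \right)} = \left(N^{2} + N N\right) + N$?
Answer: $- \frac{25277}{2} \approx -12639.0$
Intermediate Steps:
$F{\left(N \right)} = N + 2 N^{2}$ ($F{\left(N \right)} = \left(N^{2} + N^{2}\right) + N = 2 N^{2} + N = N + 2 N^{2}$)
$X{\left(x,T \right)} = - \frac{3}{2} + 7 T$
$w{\left(D \right)} = \frac{81}{2}$ ($w{\left(D \right)} = - \frac{3}{2} + 7 \left(- 2 \left(1 + 2 \left(-2\right)\right)\right) = - \frac{3}{2} + 7 \left(- 2 \left(1 - 4\right)\right) = - \frac{3}{2} + 7 \left(\left(-2\right) \left(-3\right)\right) = - \frac{3}{2} + 7 \cdot 6 = - \frac{3}{2} + 42 = \frac{81}{2}$)
$\left(w{\left(-162 \right)} - 33142\right) + 20463 = \left(\frac{81}{2} - 33142\right) + 20463 = - \frac{66203}{2} + 20463 = - \frac{25277}{2}$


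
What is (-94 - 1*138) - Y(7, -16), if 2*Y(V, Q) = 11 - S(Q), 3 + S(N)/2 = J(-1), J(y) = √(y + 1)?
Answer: -481/2 ≈ -240.50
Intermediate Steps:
J(y) = √(1 + y)
S(N) = -6 (S(N) = -6 + 2*√(1 - 1) = -6 + 2*√0 = -6 + 2*0 = -6 + 0 = -6)
Y(V, Q) = 17/2 (Y(V, Q) = (11 - 1*(-6))/2 = (11 + 6)/2 = (½)*17 = 17/2)
(-94 - 1*138) - Y(7, -16) = (-94 - 1*138) - 1*17/2 = (-94 - 138) - 17/2 = -232 - 17/2 = -481/2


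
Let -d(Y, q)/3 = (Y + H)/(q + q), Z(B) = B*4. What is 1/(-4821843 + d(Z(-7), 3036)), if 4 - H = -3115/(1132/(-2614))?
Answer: -1145584/5523822106423 ≈ -2.0739e-7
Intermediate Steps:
Z(B) = 4*B
H = -4069041/566 (H = 4 - (-3115)/(1132/(-2614)) = 4 - (-3115)/(1132*(-1/2614)) = 4 - (-3115)/(-566/1307) = 4 - (-3115)*(-1307)/566 = 4 - 1*4071305/566 = 4 - 4071305/566 = -4069041/566 ≈ -7189.1)
d(Y, q) = -3*(-4069041/566 + Y)/(2*q) (d(Y, q) = -3*(Y - 4069041/566)/(q + q) = -3*(-4069041/566 + Y)/(2*q))
1/(-4821843 + d(Z(-7), 3036)) = 1/(-4821843 + (3/1132)*(4069041 - 2264*(-7))/3036) = 1/(-4821843 + (3/1132)*(1/3036)*(4069041 - 566*(-28))) = 1/(-4821843 + (3/1132)*(1/3036)*(4069041 + 15848)) = 1/(-4821843 + (3/1132)*(1/3036)*4084889) = 1/(-4821843 + 4084889/1145584) = 1/(-5523822106423/1145584) = -1145584/5523822106423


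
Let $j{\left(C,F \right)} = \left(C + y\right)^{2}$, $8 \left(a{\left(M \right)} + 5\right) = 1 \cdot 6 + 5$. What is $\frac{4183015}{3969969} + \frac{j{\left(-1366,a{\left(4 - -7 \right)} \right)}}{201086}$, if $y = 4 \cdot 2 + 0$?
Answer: $\frac{4081209832603}{399152593167} \approx 10.225$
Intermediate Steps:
$y = 8$ ($y = 8 + 0 = 8$)
$a{\left(M \right)} = - \frac{29}{8}$ ($a{\left(M \right)} = -5 + \frac{1 \cdot 6 + 5}{8} = -5 + \frac{6 + 5}{8} = -5 + \frac{1}{8} \cdot 11 = -5 + \frac{11}{8} = - \frac{29}{8}$)
$j{\left(C,F \right)} = \left(8 + C\right)^{2}$ ($j{\left(C,F \right)} = \left(C + 8\right)^{2} = \left(8 + C\right)^{2}$)
$\frac{4183015}{3969969} + \frac{j{\left(-1366,a{\left(4 - -7 \right)} \right)}}{201086} = \frac{4183015}{3969969} + \frac{\left(8 - 1366\right)^{2}}{201086} = 4183015 \cdot \frac{1}{3969969} + \left(-1358\right)^{2} \cdot \frac{1}{201086} = \frac{4183015}{3969969} + 1844164 \cdot \frac{1}{201086} = \frac{4183015}{3969969} + \frac{922082}{100543} = \frac{4081209832603}{399152593167}$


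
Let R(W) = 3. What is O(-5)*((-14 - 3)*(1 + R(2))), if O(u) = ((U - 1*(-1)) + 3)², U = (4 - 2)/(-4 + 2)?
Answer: -612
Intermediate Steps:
U = -1 (U = 2/(-2) = 2*(-½) = -1)
O(u) = 9 (O(u) = ((-1 - 1*(-1)) + 3)² = ((-1 + 1) + 3)² = (0 + 3)² = 3² = 9)
O(-5)*((-14 - 3)*(1 + R(2))) = 9*((-14 - 3)*(1 + 3)) = 9*(-17*4) = 9*(-68) = -612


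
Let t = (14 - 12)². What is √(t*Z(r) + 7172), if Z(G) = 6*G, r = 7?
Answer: 2*√1835 ≈ 85.674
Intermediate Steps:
t = 4 (t = 2² = 4)
√(t*Z(r) + 7172) = √(4*(6*7) + 7172) = √(4*42 + 7172) = √(168 + 7172) = √7340 = 2*√1835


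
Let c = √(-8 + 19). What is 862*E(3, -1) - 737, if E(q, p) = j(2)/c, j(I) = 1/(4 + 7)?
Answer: -737 + 862*√11/121 ≈ -713.37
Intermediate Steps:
j(I) = 1/11
c = √11 ≈ 3.3166
E(q, p) = √11/121 (E(q, p) = 1/(11*(√11)) = (√11/11)/11 = √11/121)
862*E(3, -1) - 737 = 862*(√11/121) - 737 = 862*√11/121 - 737 = -737 + 862*√11/121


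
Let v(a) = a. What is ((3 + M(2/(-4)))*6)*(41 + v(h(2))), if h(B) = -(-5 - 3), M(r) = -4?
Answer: -294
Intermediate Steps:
h(B) = 8 (h(B) = -1*(-8) = 8)
((3 + M(2/(-4)))*6)*(41 + v(h(2))) = ((3 - 4)*6)*(41 + 8) = -1*6*49 = -6*49 = -294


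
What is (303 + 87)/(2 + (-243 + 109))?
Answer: -65/22 ≈ -2.9545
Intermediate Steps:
(303 + 87)/(2 + (-243 + 109)) = 390/(2 - 134) = 390/(-132) = 390*(-1/132) = -65/22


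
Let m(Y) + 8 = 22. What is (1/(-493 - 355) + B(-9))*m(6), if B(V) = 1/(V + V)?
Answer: -3031/3816 ≈ -0.79429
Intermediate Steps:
B(V) = 1/(2*V)
m(Y) = 14 (m(Y) = -8 + 22 = 14)
(1/(-493 - 355) + B(-9))*m(6) = (1/(-493 - 355) + (1/2)/(-9))*14 = (1/(-848) + (1/2)*(-1/9))*14 = (-1/848 - 1/18)*14 = -433/7632*14 = -3031/3816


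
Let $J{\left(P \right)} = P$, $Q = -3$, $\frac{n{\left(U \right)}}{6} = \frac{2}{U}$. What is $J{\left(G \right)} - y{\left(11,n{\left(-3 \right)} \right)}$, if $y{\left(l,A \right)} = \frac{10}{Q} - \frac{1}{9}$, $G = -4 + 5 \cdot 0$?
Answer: $- \frac{5}{9} \approx -0.55556$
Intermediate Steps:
$n{\left(U \right)} = \frac{12}{U}$ ($n{\left(U \right)} = 6 \frac{2}{U} = \frac{12}{U}$)
$G = -4$ ($G = -4 + 0 = -4$)
$y{\left(l,A \right)} = - \frac{31}{9}$ ($y{\left(l,A \right)} = \frac{10}{-3} - \frac{1}{9} = 10 \left(- \frac{1}{3}\right) - \frac{1}{9} = - \frac{10}{3} - \frac{1}{9} = - \frac{31}{9}$)
$J{\left(G \right)} - y{\left(11,n{\left(-3 \right)} \right)} = -4 - - \frac{31}{9} = -4 + \frac{31}{9} = - \frac{5}{9}$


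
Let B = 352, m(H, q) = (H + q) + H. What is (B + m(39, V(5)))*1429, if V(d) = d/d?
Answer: 615899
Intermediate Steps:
V(d) = 1
m(H, q) = q + 2*H
(B + m(39, V(5)))*1429 = (352 + (1 + 2*39))*1429 = (352 + (1 + 78))*1429 = (352 + 79)*1429 = 431*1429 = 615899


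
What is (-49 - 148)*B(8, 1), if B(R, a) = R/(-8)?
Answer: 197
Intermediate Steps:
B(R, a) = -R/8 (B(R, a) = R*(-1/8) = -R/8)
(-49 - 148)*B(8, 1) = (-49 - 148)*(-1/8*8) = -197*(-1) = 197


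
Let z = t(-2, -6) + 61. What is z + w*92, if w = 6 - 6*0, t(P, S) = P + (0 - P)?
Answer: 613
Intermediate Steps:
t(P, S) = 0 (t(P, S) = P - P = 0)
w = 6 (w = 6 + 0 = 6)
z = 61 (z = 0 + 61 = 61)
z + w*92 = 61 + 6*92 = 61 + 552 = 613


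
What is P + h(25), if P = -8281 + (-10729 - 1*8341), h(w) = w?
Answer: -27326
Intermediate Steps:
P = -27351 (P = -8281 + (-10729 - 8341) = -8281 - 19070 = -27351)
P + h(25) = -27351 + 25 = -27326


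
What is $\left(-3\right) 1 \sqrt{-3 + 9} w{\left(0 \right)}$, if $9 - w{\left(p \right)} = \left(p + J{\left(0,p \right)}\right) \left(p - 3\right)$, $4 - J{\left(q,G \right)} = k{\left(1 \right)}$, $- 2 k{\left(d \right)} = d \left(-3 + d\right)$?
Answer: $- 54 \sqrt{6} \approx -132.27$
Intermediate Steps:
$k{\left(d \right)} = - \frac{d \left(-3 + d\right)}{2}$
$J{\left(q,G \right)} = 3$ ($J{\left(q,G \right)} = 4 - \frac{1}{2} \cdot 1 \left(3 - 1\right) = 4 - \frac{1}{2} \cdot 1 \cdot 2 = 4 - 1 = 3$)
$w{\left(p \right)} = 9 - \left(-3 + p\right) \left(3 + p\right)$ ($w{\left(p \right)} = 9 - \left(p + 3\right) \left(p - 3\right) = 9 - \left(3 + p\right) \left(-3 + p\right) = 9 - \left(-3 + p\right) \left(3 + p\right)$)
$\left(-3\right) 1 \sqrt{-3 + 9} w{\left(0 \right)} = \left(-3\right) 1 \sqrt{-3 + 9} \left(18 - 0^{2}\right) = - 3 \sqrt{6} \left(18 - 0\right) = - 3 \sqrt{6} \left(18 + 0\right) = - 3 \sqrt{6} \cdot 18 = - 54 \sqrt{6}$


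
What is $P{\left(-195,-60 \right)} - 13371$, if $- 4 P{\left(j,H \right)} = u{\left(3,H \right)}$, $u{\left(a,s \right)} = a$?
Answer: $- \frac{53487}{4} \approx -13372.0$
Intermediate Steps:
$P{\left(j,H \right)} = - \frac{3}{4}$ ($P{\left(j,H \right)} = \left(- \frac{1}{4}\right) 3 = - \frac{3}{4}$)
$P{\left(-195,-60 \right)} - 13371 = - \frac{3}{4} - 13371 = - \frac{53487}{4}$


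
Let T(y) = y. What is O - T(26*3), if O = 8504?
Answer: 8426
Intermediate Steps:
O - T(26*3) = 8504 - 26*3 = 8504 - 1*78 = 8504 - 78 = 8426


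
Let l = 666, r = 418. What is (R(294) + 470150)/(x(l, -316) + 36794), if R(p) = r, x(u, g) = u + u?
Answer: 235284/19063 ≈ 12.342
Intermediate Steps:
x(u, g) = 2*u
R(p) = 418
(R(294) + 470150)/(x(l, -316) + 36794) = (418 + 470150)/(2*666 + 36794) = 470568/(1332 + 36794) = 470568/38126 = 470568*(1/38126) = 235284/19063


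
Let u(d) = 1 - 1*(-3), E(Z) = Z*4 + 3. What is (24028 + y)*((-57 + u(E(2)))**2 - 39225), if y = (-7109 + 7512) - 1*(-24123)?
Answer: -1768142464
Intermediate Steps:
y = 24526 (y = 403 + 24123 = 24526)
E(Z) = 3 + 4*Z (E(Z) = 4*Z + 3 = 3 + 4*Z)
u(d) = 4 (u(d) = 1 + 3 = 4)
(24028 + y)*((-57 + u(E(2)))**2 - 39225) = (24028 + 24526)*((-57 + 4)**2 - 39225) = 48554*((-53)**2 - 39225) = 48554*(2809 - 39225) = 48554*(-36416) = -1768142464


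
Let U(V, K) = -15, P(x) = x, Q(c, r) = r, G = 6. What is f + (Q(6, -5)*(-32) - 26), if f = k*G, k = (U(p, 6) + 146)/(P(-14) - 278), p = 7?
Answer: 19171/146 ≈ 131.31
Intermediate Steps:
k = -131/292 (k = (-15 + 146)/(-14 - 278) = 131/(-292) = 131*(-1/292) = -131/292 ≈ -0.44863)
f = -393/146 (f = -131/292*6 = -393/146 ≈ -2.6918)
f + (Q(6, -5)*(-32) - 26) = -393/146 + (-5*(-32) - 26) = -393/146 + (160 - 26) = -393/146 + 134 = 19171/146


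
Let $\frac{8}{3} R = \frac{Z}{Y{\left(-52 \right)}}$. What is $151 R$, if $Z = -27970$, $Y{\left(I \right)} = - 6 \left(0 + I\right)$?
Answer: $- \frac{2111735}{416} \approx -5076.3$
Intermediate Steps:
$Y{\left(I \right)} = - 6 I$
$R = - \frac{13985}{416}$ ($R = \frac{3 \left(- \frac{27970}{\left(-6\right) \left(-52\right)}\right)}{8} = \frac{3 \left(- \frac{27970}{312}\right)}{8} = \frac{3 \left(\left(-27970\right) \frac{1}{312}\right)}{8} = \frac{3}{8} \left(- \frac{13985}{156}\right) = - \frac{13985}{416} \approx -33.618$)
$151 R = 151 \left(- \frac{13985}{416}\right) = - \frac{2111735}{416}$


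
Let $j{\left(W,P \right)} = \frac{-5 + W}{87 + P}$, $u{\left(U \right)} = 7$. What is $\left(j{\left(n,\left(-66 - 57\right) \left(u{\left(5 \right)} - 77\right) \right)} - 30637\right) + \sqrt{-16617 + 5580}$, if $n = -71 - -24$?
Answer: $- \frac{20496157}{669} + i \sqrt{11037} \approx -30637.0 + 105.06 i$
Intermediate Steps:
$n = -47$ ($n = -71 + 24 = -47$)
$j{\left(W,P \right)} = \frac{-5 + W}{87 + P}$
$\left(j{\left(n,\left(-66 - 57\right) \left(u{\left(5 \right)} - 77\right) \right)} - 30637\right) + \sqrt{-16617 + 5580} = \left(\frac{-5 - 47}{87 + \left(-66 - 57\right) \left(7 - 77\right)} - 30637\right) + \sqrt{-16617 + 5580} = \left(\frac{1}{87 - -8610} \left(-52\right) - 30637\right) + \sqrt{-11037} = \left(\frac{1}{87 + 8610} \left(-52\right) - 30637\right) + i \sqrt{11037} = \left(\frac{1}{8697} \left(-52\right) - 30637\right) + i \sqrt{11037} = \left(- \frac{4}{669} - 30637\right) + i \sqrt{11037} = - \frac{20496157}{669} + i \sqrt{11037}$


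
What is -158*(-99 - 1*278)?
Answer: 59566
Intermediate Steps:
-158*(-99 - 1*278) = -158*(-99 - 278) = -158*(-377) = 59566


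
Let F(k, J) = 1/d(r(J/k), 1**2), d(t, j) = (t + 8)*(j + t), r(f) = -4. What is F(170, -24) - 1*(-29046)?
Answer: 348551/12 ≈ 29046.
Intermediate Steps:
d(t, j) = (8 + t)*(j + t)
F(k, J) = -1/12 (F(k, J) = 1/((-4)**2 + 8*1**2 + 8*(-4) + 1**2*(-4)) = 1/(16 + 8*1 - 32 + 1*(-4)) = 1/(16 + 8 - 32 - 4) = 1/(-12) = -1/12)
F(170, -24) - 1*(-29046) = -1/12 - 1*(-29046) = -1/12 + 29046 = 348551/12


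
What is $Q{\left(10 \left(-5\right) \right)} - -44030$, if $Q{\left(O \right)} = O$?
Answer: $43980$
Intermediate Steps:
$Q{\left(10 \left(-5\right) \right)} - -44030 = 10 \left(-5\right) - -44030 = -50 + 44030 = 43980$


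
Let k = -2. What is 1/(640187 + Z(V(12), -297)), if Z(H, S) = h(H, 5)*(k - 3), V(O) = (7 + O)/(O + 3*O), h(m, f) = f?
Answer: 1/640162 ≈ 1.5621e-6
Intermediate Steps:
V(O) = (7 + O)/(4*O) (V(O) = (7 + O)/((4*O)) = (7 + O)*(1/(4*O)) = (7 + O)/(4*O))
Z(H, S) = -25 (Z(H, S) = 5*(-2 - 3) = 5*(-5) = -25)
1/(640187 + Z(V(12), -297)) = 1/(640187 - 25) = 1/640162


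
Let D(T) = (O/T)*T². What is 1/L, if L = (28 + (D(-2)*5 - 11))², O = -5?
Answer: 1/4489 ≈ 0.00022277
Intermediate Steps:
D(T) = -5*T (D(T) = (-5/T)*T² = -5*T)
L = 4489 (L = (28 + (-5*(-2)*5 - 11))² = (28 + (10*5 - 11))² = (28 + (50 - 11))² = (28 + 39)² = 67² = 4489)
1/L = 1/4489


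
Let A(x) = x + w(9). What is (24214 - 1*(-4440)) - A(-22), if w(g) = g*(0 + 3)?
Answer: 28649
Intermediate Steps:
w(g) = 3*g (w(g) = g*3 = 3*g)
A(x) = 27 + x (A(x) = x + 3*9 = x + 27 = 27 + x)
(24214 - 1*(-4440)) - A(-22) = (24214 - 1*(-4440)) - (27 - 22) = (24214 + 4440) - 1*5 = 28654 - 5 = 28649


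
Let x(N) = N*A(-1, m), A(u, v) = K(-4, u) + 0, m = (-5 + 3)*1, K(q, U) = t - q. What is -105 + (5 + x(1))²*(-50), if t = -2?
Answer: -2555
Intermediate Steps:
K(q, U) = -2 - q
m = -2 (m = -2*1 = -2)
A(u, v) = 2 (A(u, v) = (-2 - 1*(-4)) + 0 = (-2 + 4) + 0 = 2 + 0 = 2)
x(N) = 2*N (x(N) = N*2 = 2*N)
-105 + (5 + x(1))²*(-50) = -105 + (5 + 2*1)²*(-50) = -105 + (5 + 2)²*(-50) = -105 + 7²*(-50) = -105 + 49*(-50) = -105 - 2450 = -2555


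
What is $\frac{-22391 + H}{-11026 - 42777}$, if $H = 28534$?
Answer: $- \frac{6143}{53803} \approx -0.11418$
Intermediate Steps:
$\frac{-22391 + H}{-11026 - 42777} = \frac{-22391 + 28534}{-11026 - 42777} = \frac{6143}{-53803} = 6143 \left(- \frac{1}{53803}\right) = - \frac{6143}{53803}$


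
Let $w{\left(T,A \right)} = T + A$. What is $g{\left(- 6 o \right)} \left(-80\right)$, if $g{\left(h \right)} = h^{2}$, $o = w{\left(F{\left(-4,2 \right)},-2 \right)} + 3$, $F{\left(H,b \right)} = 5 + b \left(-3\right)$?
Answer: $0$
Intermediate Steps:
$F{\left(H,b \right)} = 5 - 3 b$
$w{\left(T,A \right)} = A + T$
$o = 0$ ($o = \left(-2 + \left(5 - 6\right)\right) + 3 = \left(-2 - 1\right) + 3 = -3 + 3 = 0$)
$g{\left(- 6 o \right)} \left(-80\right) = \left(\left(-6\right) 0\right)^{2} \left(-80\right) = 0^{2} \left(-80\right) = 0 \left(-80\right) = 0$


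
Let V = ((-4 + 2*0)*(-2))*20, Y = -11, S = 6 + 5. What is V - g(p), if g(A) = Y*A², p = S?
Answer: 1491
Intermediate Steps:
S = 11
p = 11
g(A) = -11*A²
V = 160 (V = ((-4 + 0)*(-2))*20 = -4*(-2)*20 = 8*20 = 160)
V - g(p) = 160 - (-11)*11² = 160 - (-11)*121 = 160 - 1*(-1331) = 160 + 1331 = 1491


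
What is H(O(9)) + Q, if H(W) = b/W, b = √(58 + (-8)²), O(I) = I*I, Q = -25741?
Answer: -25741 + √122/81 ≈ -25741.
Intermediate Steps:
O(I) = I²
b = √122 (b = √(58 + 64) = √122 ≈ 11.045)
H(W) = √122/W
H(O(9)) + Q = √122/(9²) - 25741 = √122/81 - 25741 = -25741 + √122/81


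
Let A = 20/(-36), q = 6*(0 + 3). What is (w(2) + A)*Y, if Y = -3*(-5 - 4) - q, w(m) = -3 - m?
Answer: -50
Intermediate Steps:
q = 18 (q = 6*3 = 18)
A = -5/9 (A = 20*(-1/36) = -5/9 ≈ -0.55556)
Y = 9 (Y = -3*(-5 - 4) - 1*18 = -3*(-9) - 18 = 27 - 18 = 9)
(w(2) + A)*Y = ((-3 - 1*2) - 5/9)*9 = ((-3 - 2) - 5/9)*9 = (-5 - 5/9)*9 = -50/9*9 = -50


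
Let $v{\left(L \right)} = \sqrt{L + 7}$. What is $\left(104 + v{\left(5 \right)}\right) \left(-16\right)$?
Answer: $-1664 - 32 \sqrt{3} \approx -1719.4$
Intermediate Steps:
$v{\left(L \right)} = \sqrt{7 + L}$
$\left(104 + v{\left(5 \right)}\right) \left(-16\right) = \left(104 + \sqrt{7 + 5}\right) \left(-16\right) = \left(104 + \sqrt{12}\right) \left(-16\right) = \left(104 + 2 \sqrt{3}\right) \left(-16\right) = -1664 - 32 \sqrt{3}$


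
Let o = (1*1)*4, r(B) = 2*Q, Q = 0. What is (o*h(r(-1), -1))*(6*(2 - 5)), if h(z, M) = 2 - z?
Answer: -144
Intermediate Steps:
r(B) = 0 (r(B) = 2*0 = 0)
o = 4 (o = 1*4 = 4)
(o*h(r(-1), -1))*(6*(2 - 5)) = (4*(2 - 1*0))*(6*(2 - 5)) = (4*(2 + 0))*(6*(-3)) = (4*2)*(-18) = 8*(-18) = -144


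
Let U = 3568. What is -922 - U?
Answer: -4490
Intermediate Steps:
-922 - U = -922 - 1*3568 = -922 - 3568 = -4490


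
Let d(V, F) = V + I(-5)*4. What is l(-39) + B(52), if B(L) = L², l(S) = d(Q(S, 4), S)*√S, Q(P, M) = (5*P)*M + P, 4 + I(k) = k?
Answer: 2704 - 855*I*√39 ≈ 2704.0 - 5339.5*I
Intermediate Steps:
I(k) = -4 + k
Q(P, M) = P + 5*M*P (Q(P, M) = 5*M*P + P = P + 5*M*P)
d(V, F) = -36 + V (d(V, F) = V + (-4 - 5)*4 = V - 9*4 = V - 36 = -36 + V)
l(S) = √S*(-36 + 21*S) (l(S) = (-36 + S*(1 + 5*4))*√S = (-36 + S*(1 + 20))*√S = (-36 + S*21)*√S = (-36 + 21*S)*√S = √S*(-36 + 21*S))
l(-39) + B(52) = √(-39)*(-36 + 21*(-39)) + 52² = (I*√39)*(-36 - 819) + 2704 = (I*√39)*(-855) + 2704 = -855*I*√39 + 2704 = 2704 - 855*I*√39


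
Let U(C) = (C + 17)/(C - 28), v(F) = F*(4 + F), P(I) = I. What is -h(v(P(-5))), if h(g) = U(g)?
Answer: 22/23 ≈ 0.95652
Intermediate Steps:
U(C) = (17 + C)/(-28 + C)
h(g) = (17 + g)/(-28 + g)
-h(v(P(-5))) = -(17 - 5*(4 - 5))/(-28 - 5*(4 - 5)) = -(17 - 5*(-1))/(-28 - 5*(-1)) = -(17 + 5)/(-28 + 5) = -22/(-23) = -(-1)*22/23 = -1*(-22/23) = 22/23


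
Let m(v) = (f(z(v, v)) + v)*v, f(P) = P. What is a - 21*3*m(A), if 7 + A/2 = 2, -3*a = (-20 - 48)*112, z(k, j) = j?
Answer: -30184/3 ≈ -10061.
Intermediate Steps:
a = 7616/3 (a = -(-20 - 48)*112/3 = -(-68)*112/3 = -⅓*(-7616) = 7616/3 ≈ 2538.7)
A = -10 (A = -14 + 2*2 = -14 + 4 = -10)
m(v) = 2*v² (m(v) = (v + v)*v = (2*v)*v = 2*v²)
a - 21*3*m(A) = 7616/3 - 21*3*2*(-10)² = 7616/3 - 63*2*100 = 7616/3 - 63*200 = 7616/3 - 1*12600 = 7616/3 - 12600 = -30184/3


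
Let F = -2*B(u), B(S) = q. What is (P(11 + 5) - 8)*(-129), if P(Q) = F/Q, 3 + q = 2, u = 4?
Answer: 8127/8 ≈ 1015.9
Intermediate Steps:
q = -1 (q = -3 + 2 = -1)
B(S) = -1
F = 2 (F = -2*(-1) = 2)
P(Q) = 2/Q
(P(11 + 5) - 8)*(-129) = (2/(11 + 5) - 8)*(-129) = (2/16 - 8)*(-129) = (2*(1/16) - 8)*(-129) = (⅛ - 8)*(-129) = -63/8*(-129) = 8127/8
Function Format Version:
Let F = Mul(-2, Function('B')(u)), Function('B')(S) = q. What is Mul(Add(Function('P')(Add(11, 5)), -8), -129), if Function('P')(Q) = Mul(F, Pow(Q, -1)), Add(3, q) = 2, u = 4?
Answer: Rational(8127, 8) ≈ 1015.9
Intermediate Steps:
q = -1 (q = Add(-3, 2) = -1)
Function('B')(S) = -1
F = 2 (F = Mul(-2, -1) = 2)
Function('P')(Q) = Mul(2, Pow(Q, -1))
Mul(Add(Function('P')(Add(11, 5)), -8), -129) = Mul(Add(Mul(2, Pow(Add(11, 5), -1)), -8), -129) = Mul(Add(Mul(2, Pow(16, -1)), -8), -129) = Mul(Add(Mul(2, Rational(1, 16)), -8), -129) = Mul(Add(Rational(1, 8), -8), -129) = Mul(Rational(-63, 8), -129) = Rational(8127, 8)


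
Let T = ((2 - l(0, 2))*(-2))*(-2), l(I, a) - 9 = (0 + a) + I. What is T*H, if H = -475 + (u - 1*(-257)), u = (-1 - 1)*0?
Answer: 7848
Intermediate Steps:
u = 0 (u = -2*0 = 0)
l(I, a) = 9 + I + a (l(I, a) = 9 + ((0 + a) + I) = 9 + (a + I) = 9 + (I + a) = 9 + I + a)
H = -218 (H = -475 + (0 - 1*(-257)) = -475 + (0 + 257) = -475 + 257 = -218)
T = -36 (T = ((2 - (9 + 0 + 2))*(-2))*(-2) = ((2 - 1*11)*(-2))*(-2) = ((2 - 11)*(-2))*(-2) = -9*(-2)*(-2) = 18*(-2) = -36)
T*H = -36*(-218) = 7848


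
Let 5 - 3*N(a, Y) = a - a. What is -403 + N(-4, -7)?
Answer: -1204/3 ≈ -401.33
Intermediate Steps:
N(a, Y) = 5/3 (N(a, Y) = 5/3 - (a - a)/3 = 5/3 - ⅓*0 = 5/3 + 0 = 5/3)
-403 + N(-4, -7) = -403 + 5/3 = -1204/3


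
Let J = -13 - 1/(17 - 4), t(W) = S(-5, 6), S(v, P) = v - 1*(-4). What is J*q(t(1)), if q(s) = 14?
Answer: -2380/13 ≈ -183.08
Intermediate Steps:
S(v, P) = 4 + v (S(v, P) = v + 4 = 4 + v)
t(W) = -1 (t(W) = 4 - 5 = -1)
J = -170/13 (J = -13 - 1/13 = -170/13 ≈ -13.077)
J*q(t(1)) = -170/13*14 = -2380/13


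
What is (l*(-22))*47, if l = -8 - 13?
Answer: 21714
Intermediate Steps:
l = -21
(l*(-22))*47 = -21*(-22)*47 = 462*47 = 21714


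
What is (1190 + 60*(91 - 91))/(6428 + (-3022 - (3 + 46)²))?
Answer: 238/201 ≈ 1.1841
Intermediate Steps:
(1190 + 60*(91 - 91))/(6428 + (-3022 - (3 + 46)²)) = (1190 + 60*0)/(6428 + (-3022 - 1*49²)) = (1190 + 0)/(6428 + (-3022 - 1*2401)) = 1190/(6428 + (-3022 - 2401)) = 1190/(6428 - 5423) = 1190/1005 = 1190*(1/1005) = 238/201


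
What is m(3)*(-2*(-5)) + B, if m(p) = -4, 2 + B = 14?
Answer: -28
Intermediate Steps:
B = 12 (B = -2 + 14 = 12)
m(3)*(-2*(-5)) + B = -(-8)*(-5) + 12 = -4*10 + 12 = -40 + 12 = -28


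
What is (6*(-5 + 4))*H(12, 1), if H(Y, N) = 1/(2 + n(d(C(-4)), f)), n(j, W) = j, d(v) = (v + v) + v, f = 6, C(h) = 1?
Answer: -6/5 ≈ -1.2000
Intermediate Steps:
d(v) = 3*v (d(v) = 2*v + v = 3*v)
H(Y, N) = ⅕ (H(Y, N) = 1/(2 + 3*1) = 1/(2 + 3) = 1/5 = ⅕)
(6*(-5 + 4))*H(12, 1) = (6*(-5 + 4))*(⅕) = (6*(-1))*(⅕) = -6*⅕ = -6/5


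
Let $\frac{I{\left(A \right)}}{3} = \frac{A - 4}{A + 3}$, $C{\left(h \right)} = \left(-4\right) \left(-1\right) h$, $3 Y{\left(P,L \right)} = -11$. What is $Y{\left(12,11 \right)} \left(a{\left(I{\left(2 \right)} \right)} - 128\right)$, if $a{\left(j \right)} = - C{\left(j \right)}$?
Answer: $\frac{6776}{15} \approx 451.73$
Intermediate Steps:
$Y{\left(P,L \right)} = - \frac{11}{3}$ ($Y{\left(P,L \right)} = \frac{1}{3} \left(-11\right) = - \frac{11}{3}$)
$C{\left(h \right)} = 4 h$
$I{\left(A \right)} = \frac{3 \left(-4 + A\right)}{3 + A}$ ($I{\left(A \right)} = 3 \frac{A - 4}{A + 3} = 3 \frac{-4 + A}{3 + A} = \frac{3 \left(-4 + A\right)}{3 + A}$)
$a{\left(j \right)} = - 4 j$
$Y{\left(12,11 \right)} \left(a{\left(I{\left(2 \right)} \right)} - 128\right) = - \frac{11 \left(- 4 \frac{3 \left(-4 + 2\right)}{3 + 2} - 128\right)}{3} = - \frac{11 \left(- 4 \cdot 3 \cdot \frac{1}{5} \left(-2\right) - 128\right)}{3} = - \frac{11 \left(\left(-4\right) \left(- \frac{6}{5}\right) - 128\right)}{3} = - \frac{11 \left(\frac{24}{5} - 128\right)}{3} = \left(- \frac{11}{3}\right) \left(- \frac{616}{5}\right) = \frac{6776}{15}$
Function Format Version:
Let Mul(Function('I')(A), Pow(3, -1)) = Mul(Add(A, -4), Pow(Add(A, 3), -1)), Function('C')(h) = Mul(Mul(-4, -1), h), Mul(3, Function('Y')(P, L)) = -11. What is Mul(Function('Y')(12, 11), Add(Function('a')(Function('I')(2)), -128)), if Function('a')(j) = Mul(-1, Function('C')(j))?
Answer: Rational(6776, 15) ≈ 451.73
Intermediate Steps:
Function('Y')(P, L) = Rational(-11, 3) (Function('Y')(P, L) = Mul(Rational(1, 3), -11) = Rational(-11, 3))
Function('C')(h) = Mul(4, h)
Function('I')(A) = Mul(3, Pow(Add(3, A), -1), Add(-4, A)) (Function('I')(A) = Mul(3, Mul(Add(A, -4), Pow(Add(A, 3), -1))) = Mul(3, Mul(Add(-4, A), Pow(Add(3, A), -1))) = Mul(3, Mul(Pow(Add(3, A), -1), Add(-4, A))) = Mul(3, Pow(Add(3, A), -1), Add(-4, A)))
Function('a')(j) = Mul(-4, j) (Function('a')(j) = Mul(-1, Mul(4, j)) = Mul(-4, j))
Mul(Function('Y')(12, 11), Add(Function('a')(Function('I')(2)), -128)) = Mul(Rational(-11, 3), Add(Mul(-4, Mul(3, Pow(Add(3, 2), -1), Add(-4, 2))), -128)) = Mul(Rational(-11, 3), Add(Mul(-4, Mul(3, Pow(5, -1), -2)), -128)) = Mul(Rational(-11, 3), Add(Mul(-4, Mul(3, Rational(1, 5), -2)), -128)) = Mul(Rational(-11, 3), Add(Mul(-4, Rational(-6, 5)), -128)) = Mul(Rational(-11, 3), Add(Rational(24, 5), -128)) = Mul(Rational(-11, 3), Rational(-616, 5)) = Rational(6776, 15)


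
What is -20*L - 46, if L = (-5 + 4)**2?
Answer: -66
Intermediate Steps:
L = 1 (L = (-1)**2 = 1)
-20*L - 46 = -20*1 - 46 = -20 - 46 = -66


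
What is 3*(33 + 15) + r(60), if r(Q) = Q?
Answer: 204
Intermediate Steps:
3*(33 + 15) + r(60) = 3*(33 + 15) + 60 = 3*48 + 60 = 144 + 60 = 204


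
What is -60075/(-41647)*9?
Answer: 540675/41647 ≈ 12.982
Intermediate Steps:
-60075/(-41647)*9 = -60075*(-1/41647)*9 = (60075/41647)*9 = 540675/41647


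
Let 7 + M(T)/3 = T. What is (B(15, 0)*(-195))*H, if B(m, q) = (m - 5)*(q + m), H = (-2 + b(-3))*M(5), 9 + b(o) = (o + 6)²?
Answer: -351000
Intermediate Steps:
b(o) = -9 + (6 + o)² (b(o) = -9 + (o + 6)² = -9 + (6 + o)²)
M(T) = -21 + 3*T
H = 12 (H = (-2 + (-9 + (6 - 3)²))*(-21 + 3*5) = (-2 + (-9 + 3²))*(-21 + 15) = (-2 + (-9 + 9))*(-6) = (-2 + 0)*(-6) = -2*(-6) = 12)
B(m, q) = (-5 + m)*(m + q)
(B(15, 0)*(-195))*H = ((15² - 5*15 - 5*0 + 15*0)*(-195))*12 = ((225 - 75 + 0 + 0)*(-195))*12 = (150*(-195))*12 = -29250*12 = -351000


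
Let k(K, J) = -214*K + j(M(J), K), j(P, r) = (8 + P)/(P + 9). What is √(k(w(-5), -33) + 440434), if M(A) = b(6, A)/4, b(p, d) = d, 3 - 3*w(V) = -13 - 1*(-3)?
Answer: √3955557/3 ≈ 662.95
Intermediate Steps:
w(V) = 13/3 (w(V) = 1 - (-13 - 1*(-3))/3 = 1 - (-13 + 3)/3 = 1 - ⅓*(-10) = 1 + 10/3 = 13/3)
M(A) = A/4
j(P, r) = (8 + P)/(9 + P)
k(K, J) = -214*K + (8 + J/4)/(9 + J/4)
√(k(w(-5), -33) + 440434) = √((32 - 33 - 214*13/3*(36 - 33))/(36 - 33) + 440434) = √((32 - 33 - 214*13/3*3)/3 + 440434) = √((32 - 33 - 2782)/3 + 440434) = √((⅓)*(-2783) + 440434) = √(-2783/3 + 440434) = √(1318519/3) = √3955557/3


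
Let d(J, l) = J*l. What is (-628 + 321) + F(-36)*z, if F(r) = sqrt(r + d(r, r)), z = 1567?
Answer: -307 + 9402*sqrt(35) ≈ 55316.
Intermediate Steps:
F(r) = sqrt(r + r**2) (F(r) = sqrt(r + r*r) = sqrt(r + r**2))
(-628 + 321) + F(-36)*z = (-628 + 321) + sqrt(-36*(1 - 36))*1567 = -307 + sqrt(-36*(-35))*1567 = -307 + sqrt(1260)*1567 = -307 + (6*sqrt(35))*1567 = -307 + 9402*sqrt(35)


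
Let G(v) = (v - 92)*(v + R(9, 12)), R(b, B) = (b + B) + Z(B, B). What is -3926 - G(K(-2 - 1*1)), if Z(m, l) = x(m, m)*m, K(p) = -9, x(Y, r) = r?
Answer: 11830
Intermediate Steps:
Z(m, l) = m² (Z(m, l) = m*m = m²)
R(b, B) = B + b + B² (R(b, B) = (b + B) + B² = (B + b) + B² = B + b + B²)
G(v) = (-92 + v)*(165 + v) (G(v) = (v - 92)*(v + (12 + 9 + 12²)) = (-92 + v)*(v + (12 + 9 + 144)) = (-92 + v)*(v + 165) = (-92 + v)*(165 + v))
-3926 - G(K(-2 - 1*1)) = -3926 - (-15180 + (-9)² + 73*(-9)) = -3926 - (-15180 + 81 - 657) = -3926 - 1*(-15756) = -3926 + 15756 = 11830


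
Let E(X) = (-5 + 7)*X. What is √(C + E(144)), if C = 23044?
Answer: 2*√5833 ≈ 152.75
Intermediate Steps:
E(X) = 2*X
√(C + E(144)) = √(23044 + 2*144) = √(23044 + 288) = √23332 = 2*√5833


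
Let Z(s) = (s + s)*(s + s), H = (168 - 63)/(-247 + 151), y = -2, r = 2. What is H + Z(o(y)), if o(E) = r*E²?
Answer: 8157/32 ≈ 254.91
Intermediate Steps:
H = -35/32 (H = 105/(-96) = 105*(-1/96) = -35/32 ≈ -1.0938)
o(E) = 2*E²
Z(s) = 4*s² (Z(s) = (2*s)*(2*s) = 4*s²)
H + Z(o(y)) = -35/32 + 4*(2*(-2)²)² = -35/32 + 4*(2*4)² = -35/32 + 4*8² = -35/32 + 4*64 = -35/32 + 256 = 8157/32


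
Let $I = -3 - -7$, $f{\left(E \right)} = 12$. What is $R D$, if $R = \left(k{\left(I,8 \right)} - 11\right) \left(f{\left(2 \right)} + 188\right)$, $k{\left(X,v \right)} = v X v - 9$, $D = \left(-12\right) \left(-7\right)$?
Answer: $3964800$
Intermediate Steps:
$D = 84$
$I = 4$ ($I = -3 + 7 = 4$)
$k{\left(X,v \right)} = -9 + X v^{2}$ ($k{\left(X,v \right)} = X v v - 9 = X v^{2} - 9 = -9 + X v^{2}$)
$R = 47200$ ($R = \left(\left(-9 + 4 \cdot 8^{2}\right) - 11\right) \left(12 + 188\right) = \left(\left(-9 + 4 \cdot 64\right) - 11\right) 200 = \left(\left(-9 + 256\right) - 11\right) 200 = \left(247 - 11\right) 200 = 236 \cdot 200 = 47200$)
$R D = 47200 \cdot 84 = 3964800$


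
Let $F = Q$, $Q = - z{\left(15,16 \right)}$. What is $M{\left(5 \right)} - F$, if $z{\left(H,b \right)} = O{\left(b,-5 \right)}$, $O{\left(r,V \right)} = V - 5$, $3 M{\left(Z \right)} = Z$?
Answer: $- \frac{25}{3} \approx -8.3333$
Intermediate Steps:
$M{\left(Z \right)} = \frac{Z}{3}$
$O{\left(r,V \right)} = -5 + V$
$z{\left(H,b \right)} = -10$ ($z{\left(H,b \right)} = -5 - 5 = -10$)
$Q = 10$ ($Q = \left(-1\right) \left(-10\right) = 10$)
$F = 10$
$M{\left(5 \right)} - F = \frac{1}{3} \cdot 5 - 10 = \frac{5}{3} - 10 = - \frac{25}{3}$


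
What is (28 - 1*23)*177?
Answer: 885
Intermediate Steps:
(28 - 1*23)*177 = (28 - 23)*177 = 5*177 = 885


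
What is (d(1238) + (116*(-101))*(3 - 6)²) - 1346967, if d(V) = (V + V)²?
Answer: 4678165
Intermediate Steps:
d(V) = 4*V² (d(V) = (2*V)² = 4*V²)
(d(1238) + (116*(-101))*(3 - 6)²) - 1346967 = (4*1238² + (116*(-101))*(3 - 6)²) - 1346967 = (4*1532644 - 11716*(-3)²) - 1346967 = (6130576 - 11716*9) - 1346967 = (6130576 - 105444) - 1346967 = 6025132 - 1346967 = 4678165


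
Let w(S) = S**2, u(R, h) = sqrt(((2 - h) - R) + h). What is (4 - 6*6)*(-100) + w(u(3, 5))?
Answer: 3199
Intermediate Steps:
u(R, h) = sqrt(2 - R) (u(R, h) = sqrt((2 - R - h) + h) = sqrt(2 - R))
(4 - 6*6)*(-100) + w(u(3, 5)) = (4 - 6*6)*(-100) + (sqrt(2 - 1*3))**2 = (4 - 36)*(-100) + (sqrt(2 - 3))**2 = -32*(-100) + (sqrt(-1))**2 = 3200 + I**2 = 3200 - 1 = 3199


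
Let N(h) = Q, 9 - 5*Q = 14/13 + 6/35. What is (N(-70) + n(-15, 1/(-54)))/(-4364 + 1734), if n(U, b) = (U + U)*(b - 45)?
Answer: -13842184/26924625 ≈ -0.51411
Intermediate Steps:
Q = 3527/2275 (Q = 9/5 - (14/13 + 6/35)/5 = 9/5 - ⅕*568/455 = 9/5 - 568/2275 = 3527/2275 ≈ 1.5503)
N(h) = 3527/2275
n(U, b) = 2*U*(-45 + b) (n(U, b) = (2*U)*(-45 + b) = 2*U*(-45 + b))
(N(-70) + n(-15, 1/(-54)))/(-4364 + 1734) = (3527/2275 + 2*(-15)*(-45 + 1/(-54)))/(-4364 + 1734) = (3527/2275 + 2*(-15)*(-45 - 1/54))/(-2630) = (3527/2275 + 2*(-15)*(-2431/54))*(-1/2630) = (3527/2275 + 12155/9)*(-1/2630) = (27684368/20475)*(-1/2630) = -13842184/26924625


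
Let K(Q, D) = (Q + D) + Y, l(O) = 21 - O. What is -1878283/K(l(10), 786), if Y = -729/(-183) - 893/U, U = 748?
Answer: -85702296724/36492807 ≈ -2348.5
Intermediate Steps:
Y = 127291/45628 (Y = -729/(-183) - 893/748 = -729*(-1/183) - 893*1/748 = 243/61 - 893/748 = 127291/45628 ≈ 2.7898)
K(Q, D) = 127291/45628 + D + Q (K(Q, D) = (Q + D) + 127291/45628 = (D + Q) + 127291/45628 = 127291/45628 + D + Q)
-1878283/K(l(10), 786) = -1878283/(127291/45628 + 786 + (21 - 1*10)) = -1878283/(127291/45628 + 786 + (21 - 10)) = -1878283/(127291/45628 + 786 + 11) = -1878283/36492807/45628 = -1878283*45628/36492807 = -85702296724/36492807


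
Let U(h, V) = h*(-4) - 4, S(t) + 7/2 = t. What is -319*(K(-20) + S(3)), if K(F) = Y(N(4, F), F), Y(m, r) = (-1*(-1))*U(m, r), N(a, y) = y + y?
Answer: -99209/2 ≈ -49605.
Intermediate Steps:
S(t) = -7/2 + t
U(h, V) = -4 - 4*h (U(h, V) = -4*h - 4 = -4 - 4*h)
N(a, y) = 2*y
Y(m, r) = -4 - 4*m (Y(m, r) = (-1*(-1))*(-4 - 4*m) = 1*(-4 - 4*m) = -4 - 4*m)
K(F) = -4 - 8*F
-319*(K(-20) + S(3)) = -319*((-4 - 8*(-20)) + (-7/2 + 3)) = -319*((-4 + 160) - ½) = -319*(156 - ½) = -319*311/2 = -99209/2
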